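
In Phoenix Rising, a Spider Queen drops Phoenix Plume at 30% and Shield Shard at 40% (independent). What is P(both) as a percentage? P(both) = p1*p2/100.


For independent events, P(both) = P(A) * P(B)
= 30% * 40%
= 1200 / 100 %
= 12.0%

12.0%


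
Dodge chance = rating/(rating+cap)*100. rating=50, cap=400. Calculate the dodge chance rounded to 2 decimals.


dodge% = 50 / (50 + 400) * 100
= 50 / 450 * 100
= 0.111111 * 100
= 11.11%

11.11%


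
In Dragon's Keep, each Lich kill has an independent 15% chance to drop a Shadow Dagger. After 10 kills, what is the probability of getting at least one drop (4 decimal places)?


P(at least one) = 1 - P(none) = 1 - (1-p)^n
p = 15/100 = 0.15
1 - p = 0.85
(1 - p)^10 = 0.85^10 = 0.196874
P(at least one) = 1 - 0.196874 = 0.8031

0.8031


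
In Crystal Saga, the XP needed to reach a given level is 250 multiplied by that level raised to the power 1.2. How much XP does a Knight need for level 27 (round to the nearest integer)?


XP = 250 * level^1.2
Substitute level = 27:
XP = 250 * 27^1.2
= 250 * 52.1959
= 13049

13049 XP


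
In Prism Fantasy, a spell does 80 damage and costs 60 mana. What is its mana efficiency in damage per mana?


Efficiency = damage / mana
= 80 / 60
= 1.33

1.33 dmg/mana


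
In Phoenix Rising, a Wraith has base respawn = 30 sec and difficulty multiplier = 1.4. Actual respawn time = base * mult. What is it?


Respawn time = base * multiplier
= 30 * 1.4
= 42.0 seconds

42.0 seconds


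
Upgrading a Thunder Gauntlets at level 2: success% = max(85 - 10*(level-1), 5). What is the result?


raw_rate = 85 - 10 * (2 - 1)
= 85 - 10 * 1
= 85 - 10
= 75
Apply floor: max(75, 5) = 75%

75%


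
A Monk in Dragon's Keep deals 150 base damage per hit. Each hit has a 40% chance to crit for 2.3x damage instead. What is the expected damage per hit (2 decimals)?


E[dmg] = base * (1 + crit_chance * (crit_mult - 1))
cc as decimal = 40/100 = 0.4
cm - 1 = 2.3 - 1 = 1.3
Bonus factor = 0.4 * 1.3 = 0.52
Total multiplier = 1 + 0.52 = 1.52
Expected damage = 150 * 1.52 = 228.00

228.00 damage


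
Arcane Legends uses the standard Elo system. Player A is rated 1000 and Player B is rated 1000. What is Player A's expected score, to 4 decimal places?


Elo expected score: Ea = 1/(1 + 10^((Rb-Ra)/400))
Rb - Ra = 1000 - 1000 = 0
(Rb-Ra)/400 = 0/400 = 0.0
10^0.0 = 1.0
Ea = 1/(1 + 1.0) = 1/2.0 = 0.5000

0.5000


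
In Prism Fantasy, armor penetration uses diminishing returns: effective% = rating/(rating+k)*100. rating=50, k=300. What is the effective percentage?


effective% = rating / (rating + k) * 100
= 50 / (50 + 300) * 100
= 50 / 350 * 100
= 0.142857 * 100
= 14.29%

14.29%


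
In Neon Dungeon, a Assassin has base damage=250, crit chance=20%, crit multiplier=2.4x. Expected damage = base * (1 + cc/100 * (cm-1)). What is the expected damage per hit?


E[dmg] = base * (1 + crit_chance * (crit_mult - 1))
cc as decimal = 20/100 = 0.2
cm - 1 = 2.4 - 1 = 1.4
Bonus factor = 0.2 * 1.4 = 0.28
Total multiplier = 1 + 0.28 = 1.28
Expected damage = 250 * 1.28 = 320.00

320.00 damage


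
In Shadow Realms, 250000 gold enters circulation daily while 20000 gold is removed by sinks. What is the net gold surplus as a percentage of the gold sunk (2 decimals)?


Net gold = 250000 - 20000 = 230000
Inflation rate = net / sunk * 100 = 230000 / 20000 * 100
= 11.5 * 100
= 1150.00%

1150.00%


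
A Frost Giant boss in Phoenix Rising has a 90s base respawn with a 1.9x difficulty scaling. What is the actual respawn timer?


Respawn time = base * multiplier
= 90 * 1.9
= 171.0 seconds

171.0 seconds


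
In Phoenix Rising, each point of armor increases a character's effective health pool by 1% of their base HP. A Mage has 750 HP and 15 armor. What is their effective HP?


EHP = 750 * (1 + 15/100)
= 750 * (1 + 0.15)
= 750 * 1.15
= 862.5

862.5 EHP


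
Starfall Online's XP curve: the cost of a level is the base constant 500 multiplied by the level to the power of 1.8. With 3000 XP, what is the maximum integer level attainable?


XP = 500 * level^1.8, so level = (XP / 500)^(1/1.8)
= (3000 / 500)^(1/1.8)
= 6.0^0.5556
= 2.7059
Floor: level = 2

level 2


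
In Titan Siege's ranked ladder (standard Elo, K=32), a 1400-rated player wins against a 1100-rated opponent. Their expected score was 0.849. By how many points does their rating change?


Elo update: delta = K * (S - Ea), where S = 1 (wins)
S - Ea = 1 - 0.849 = 0.151
Rating change = 32 * 0.151
= 4.83

4.83 rating points


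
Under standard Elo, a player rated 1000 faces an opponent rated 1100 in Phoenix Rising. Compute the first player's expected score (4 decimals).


Elo expected score: Ea = 1/(1 + 10^((Rb-Ra)/400))
Rb - Ra = 1100 - 1000 = 100
(Rb-Ra)/400 = 100/400 = 0.25
10^0.25 = 1.778279
Ea = 1/(1 + 1.778279) = 1/2.778279 = 0.3599

0.3599


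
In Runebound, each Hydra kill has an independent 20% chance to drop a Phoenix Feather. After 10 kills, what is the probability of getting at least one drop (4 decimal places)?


P(at least one) = 1 - P(none) = 1 - (1-p)^n
p = 20/100 = 0.2
1 - p = 0.8
(1 - p)^10 = 0.8^10 = 0.107374
P(at least one) = 1 - 0.107374 = 0.8926

0.8926


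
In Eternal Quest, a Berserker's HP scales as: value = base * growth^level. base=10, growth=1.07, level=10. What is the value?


value = base * growth^level
= 10 * 1.07^10
= 10 * 1.967151
= 19.67

19.67 HP


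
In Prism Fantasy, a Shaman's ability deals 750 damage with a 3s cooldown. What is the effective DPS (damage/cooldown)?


DPS = damage / cooldown
= 750 / 3
= 250.00

250.00 DPS


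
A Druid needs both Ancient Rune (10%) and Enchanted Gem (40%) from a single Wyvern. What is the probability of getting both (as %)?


For independent events, P(both) = P(A) * P(B)
= 10% * 40%
= 400 / 100 %
= 4.0%

4.0%


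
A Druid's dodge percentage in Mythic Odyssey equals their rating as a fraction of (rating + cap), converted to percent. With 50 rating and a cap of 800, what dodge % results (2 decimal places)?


dodge% = 50 / (50 + 800) * 100
= 50 / 850 * 100
= 0.058824 * 100
= 5.88%

5.88%


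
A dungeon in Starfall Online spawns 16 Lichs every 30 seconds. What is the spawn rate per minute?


Spawns per minute = count * (60 / interval)
= 16 * (60 / 30)
= 16 * 2.0
= 32.0

32.0 per minute


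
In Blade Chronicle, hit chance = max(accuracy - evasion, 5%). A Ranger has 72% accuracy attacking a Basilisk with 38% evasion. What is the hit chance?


accuracy - evasion = 72 - 38 = 34
Apply floor: max(34, 5) = 34
Hit chance = 34%

34%


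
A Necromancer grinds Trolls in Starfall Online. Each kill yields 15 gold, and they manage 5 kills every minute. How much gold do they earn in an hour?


Gold per minute = 15 * 5 = 75
Gold per hour = 75 * 60 = 4500

4500 gold/hour


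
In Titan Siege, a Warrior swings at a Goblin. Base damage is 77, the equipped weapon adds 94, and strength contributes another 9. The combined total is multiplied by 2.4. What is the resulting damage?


Sum base + weapon + str = 77 + 94 + 9 = 180
Multiply by 2.4:
180 * 2.4 = 432.0

432.0 damage


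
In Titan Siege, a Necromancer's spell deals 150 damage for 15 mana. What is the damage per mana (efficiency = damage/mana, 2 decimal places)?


Efficiency = damage / mana
= 150 / 15
= 10.00

10.00 dmg/mana


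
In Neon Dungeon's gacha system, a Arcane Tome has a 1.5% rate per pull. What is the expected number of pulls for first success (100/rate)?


Expected pulls for a geometric distribution = 1/p = 100 / rate%
= 100 / 1.5
= 66.67

66.67 pulls


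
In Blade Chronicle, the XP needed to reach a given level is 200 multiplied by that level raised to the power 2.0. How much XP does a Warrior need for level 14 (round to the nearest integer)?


XP = 200 * level^2.0
Substitute level = 14:
XP = 200 * 14^2.0
= 200 * 196.0
= 39200

39200 XP


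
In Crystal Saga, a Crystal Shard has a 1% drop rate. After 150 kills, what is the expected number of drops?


Expected drops = kills * (drop_rate / 100)
= 150 * (1 / 100)
= 150 * 0.01
= 1.5

1.5 drops


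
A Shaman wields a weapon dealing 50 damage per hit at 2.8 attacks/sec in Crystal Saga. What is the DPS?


DPS = damage * attack_speed
= 50 * 2.8
= 140.0

140.0 DPS


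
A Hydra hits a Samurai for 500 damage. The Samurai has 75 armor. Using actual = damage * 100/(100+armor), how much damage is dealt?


actual = 500 * 100 / (100 + 75)
= 500 * 100 / 175
= 50000 / 175
= 285.71

285.71 damage


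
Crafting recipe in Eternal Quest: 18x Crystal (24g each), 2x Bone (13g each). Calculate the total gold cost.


Cost breakdown:
  Crystal: 18 * 24 = 432
  Bone: 2 * 13 = 26
Total = 432 + 26 = 458

458 gold


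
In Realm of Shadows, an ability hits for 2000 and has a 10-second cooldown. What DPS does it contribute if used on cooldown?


DPS = damage / cooldown
= 2000 / 10
= 200.00

200.00 DPS


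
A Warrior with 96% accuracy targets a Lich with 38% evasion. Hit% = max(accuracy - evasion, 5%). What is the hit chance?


accuracy - evasion = 96 - 38 = 58
Apply floor: max(58, 5) = 58
Hit chance = 58%

58%


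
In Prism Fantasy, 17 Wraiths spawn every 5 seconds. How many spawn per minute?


Spawns per minute = count * (60 / interval)
= 17 * (60 / 5)
= 17 * 12.0
= 204.0

204.0 per minute


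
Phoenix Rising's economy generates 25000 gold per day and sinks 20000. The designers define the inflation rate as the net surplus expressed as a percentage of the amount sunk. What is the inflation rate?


Net gold = 25000 - 20000 = 5000
Inflation rate = net / sunk * 100 = 5000 / 20000 * 100
= 0.25 * 100
= 25.00%

25.00%


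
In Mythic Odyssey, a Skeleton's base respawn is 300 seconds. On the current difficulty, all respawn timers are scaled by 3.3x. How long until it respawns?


Respawn time = base * multiplier
= 300 * 3.3
= 990.0 seconds

990.0 seconds


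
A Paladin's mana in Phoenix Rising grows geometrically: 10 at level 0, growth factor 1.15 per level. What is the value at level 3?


value = base * growth^level
= 10 * 1.15^3
= 10 * 1.520875
= 15.21

15.21 mana


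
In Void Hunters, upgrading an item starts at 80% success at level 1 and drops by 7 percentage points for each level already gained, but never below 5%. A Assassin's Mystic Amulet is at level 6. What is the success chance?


raw_rate = 80 - 7 * (6 - 1)
= 80 - 7 * 5
= 80 - 35
= 45
Apply floor: max(45, 5) = 45%

45%


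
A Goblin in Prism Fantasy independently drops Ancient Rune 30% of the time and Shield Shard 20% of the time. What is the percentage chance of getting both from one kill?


For independent events, P(both) = P(A) * P(B)
= 30% * 20%
= 600 / 100 %
= 6.0%

6.0%


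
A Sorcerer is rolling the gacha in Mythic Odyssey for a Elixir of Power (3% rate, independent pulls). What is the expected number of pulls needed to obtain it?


Expected pulls for a geometric distribution = 1/p = 100 / rate%
= 100 / 3
= 33.33

33.33 pulls


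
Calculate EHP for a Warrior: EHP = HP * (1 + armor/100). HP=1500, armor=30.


EHP = 1500 * (1 + 30/100)
= 1500 * (1 + 0.3)
= 1500 * 1.3
= 1950.0

1950.0 EHP


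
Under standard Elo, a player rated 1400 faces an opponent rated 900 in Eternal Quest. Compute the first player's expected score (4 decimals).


Elo expected score: Ea = 1/(1 + 10^((Rb-Ra)/400))
Rb - Ra = 900 - 1400 = -500
(Rb-Ra)/400 = -500/400 = -1.25
10^-1.25 = 0.056234
Ea = 1/(1 + 0.056234) = 1/1.056234 = 0.9468

0.9468


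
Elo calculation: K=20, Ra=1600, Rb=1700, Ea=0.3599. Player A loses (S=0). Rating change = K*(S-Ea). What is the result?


Elo update: delta = K * (S - Ea), where S = 0 (loses)
S - Ea = 0 - 0.3599 = -0.3599
Rating change = 20 * -0.3599
= -7.20

-7.20 rating points


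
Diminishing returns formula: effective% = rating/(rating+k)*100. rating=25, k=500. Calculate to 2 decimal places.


effective% = rating / (rating + k) * 100
= 25 / (25 + 500) * 100
= 25 / 525 * 100
= 0.047619 * 100
= 4.76%

4.76%


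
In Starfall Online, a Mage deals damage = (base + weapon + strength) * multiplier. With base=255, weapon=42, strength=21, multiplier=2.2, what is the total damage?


Sum base + weapon + str = 255 + 42 + 21 = 318
Multiply by 2.2:
318 * 2.2 = 699.6

699.6 damage


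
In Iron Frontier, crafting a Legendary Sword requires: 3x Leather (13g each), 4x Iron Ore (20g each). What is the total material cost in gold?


Cost breakdown:
  Leather: 3 * 13 = 39
  Iron Ore: 4 * 20 = 80
Total = 39 + 80 = 119

119 gold


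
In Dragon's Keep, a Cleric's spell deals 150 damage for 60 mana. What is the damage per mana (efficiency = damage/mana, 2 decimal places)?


Efficiency = damage / mana
= 150 / 60
= 2.50

2.50 dmg/mana


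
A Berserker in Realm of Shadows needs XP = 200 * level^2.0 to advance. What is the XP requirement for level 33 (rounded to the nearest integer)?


XP = 200 * level^2.0
Substitute level = 33:
XP = 200 * 33^2.0
= 200 * 1089.0
= 217800

217800 XP


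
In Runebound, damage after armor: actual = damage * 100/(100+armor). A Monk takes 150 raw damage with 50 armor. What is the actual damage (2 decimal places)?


actual = 150 * 100 / (100 + 50)
= 150 * 100 / 150
= 15000 / 150
= 100.00

100.00 damage


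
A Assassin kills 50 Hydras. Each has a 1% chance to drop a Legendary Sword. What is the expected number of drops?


Expected drops = kills * (drop_rate / 100)
= 50 * (1 / 100)
= 50 * 0.01
= 0.5

0.5 drops


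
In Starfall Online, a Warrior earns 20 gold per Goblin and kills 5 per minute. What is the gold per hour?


Gold per minute = 20 * 5 = 100
Gold per hour = 100 * 60 = 6000

6000 gold/hour


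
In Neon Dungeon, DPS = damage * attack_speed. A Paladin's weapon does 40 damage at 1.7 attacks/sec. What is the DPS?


DPS = damage * attack_speed
= 40 * 1.7
= 68.0

68.0 DPS


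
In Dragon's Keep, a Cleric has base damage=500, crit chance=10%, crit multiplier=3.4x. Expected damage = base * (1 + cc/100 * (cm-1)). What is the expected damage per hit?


E[dmg] = base * (1 + crit_chance * (crit_mult - 1))
cc as decimal = 10/100 = 0.1
cm - 1 = 3.4 - 1 = 2.4
Bonus factor = 0.1 * 2.4 = 0.24
Total multiplier = 1 + 0.24 = 1.24
Expected damage = 500 * 1.24 = 620.00

620.00 damage


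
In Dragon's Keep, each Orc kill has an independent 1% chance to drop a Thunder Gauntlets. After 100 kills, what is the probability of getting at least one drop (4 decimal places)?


P(at least one) = 1 - P(none) = 1 - (1-p)^n
p = 1/100 = 0.01
1 - p = 0.99
(1 - p)^100 = 0.99^100 = 0.366032
P(at least one) = 1 - 0.366032 = 0.6340

0.6340


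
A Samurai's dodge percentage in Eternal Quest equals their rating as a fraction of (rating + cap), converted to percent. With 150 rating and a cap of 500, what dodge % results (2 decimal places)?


dodge% = 150 / (150 + 500) * 100
= 150 / 650 * 100
= 0.230769 * 100
= 23.08%

23.08%


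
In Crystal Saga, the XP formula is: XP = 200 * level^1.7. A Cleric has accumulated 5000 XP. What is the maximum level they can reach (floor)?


XP = 200 * level^1.7, so level = (XP / 200)^(1/1.7)
= (5000 / 200)^(1/1.7)
= 25.0^0.5882
= 6.6423
Floor: level = 6

level 6


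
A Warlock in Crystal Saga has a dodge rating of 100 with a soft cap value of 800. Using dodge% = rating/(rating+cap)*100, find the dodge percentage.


dodge% = 100 / (100 + 800) * 100
= 100 / 900 * 100
= 0.111111 * 100
= 11.11%

11.11%


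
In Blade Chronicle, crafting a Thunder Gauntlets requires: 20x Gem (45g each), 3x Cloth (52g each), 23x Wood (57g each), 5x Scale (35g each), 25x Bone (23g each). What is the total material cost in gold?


Cost breakdown:
  Gem: 20 * 45 = 900
  Cloth: 3 * 52 = 156
  Wood: 23 * 57 = 1311
  Scale: 5 * 35 = 175
  Bone: 25 * 23 = 575
Total = 900 + 156 + 1311 + 175 + 575 = 3117

3117 gold


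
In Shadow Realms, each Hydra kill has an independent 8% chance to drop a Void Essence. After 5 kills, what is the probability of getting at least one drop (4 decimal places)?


P(at least one) = 1 - P(none) = 1 - (1-p)^n
p = 8/100 = 0.08
1 - p = 0.92
(1 - p)^5 = 0.92^5 = 0.659082
P(at least one) = 1 - 0.659082 = 0.3409

0.3409


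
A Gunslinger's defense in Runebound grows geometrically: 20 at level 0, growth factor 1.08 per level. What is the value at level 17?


value = base * growth^level
= 20 * 1.08^17
= 20 * 3.700018
= 74.00

74.00 defense


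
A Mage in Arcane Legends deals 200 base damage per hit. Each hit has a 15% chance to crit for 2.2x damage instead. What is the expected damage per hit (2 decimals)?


E[dmg] = base * (1 + crit_chance * (crit_mult - 1))
cc as decimal = 15/100 = 0.15
cm - 1 = 2.2 - 1 = 1.2
Bonus factor = 0.15 * 1.2 = 0.18
Total multiplier = 1 + 0.18 = 1.18
Expected damage = 200 * 1.18 = 236.00

236.00 damage


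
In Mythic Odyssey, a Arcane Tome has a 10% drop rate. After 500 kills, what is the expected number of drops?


Expected drops = kills * (drop_rate / 100)
= 500 * (10 / 100)
= 500 * 0.1
= 50.0

50.0 drops


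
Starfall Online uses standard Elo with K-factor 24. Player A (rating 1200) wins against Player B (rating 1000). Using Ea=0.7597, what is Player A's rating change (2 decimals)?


Elo update: delta = K * (S - Ea), where S = 1 (wins)
S - Ea = 1 - 0.7597 = 0.2403
Rating change = 24 * 0.2403
= 5.77

5.77 rating points


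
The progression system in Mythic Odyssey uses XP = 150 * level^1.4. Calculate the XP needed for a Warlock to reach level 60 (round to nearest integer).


XP = 150 * level^1.4
Substitute level = 60:
XP = 150 * 60^1.4
= 150 * 308.6112
= 46292

46292 XP


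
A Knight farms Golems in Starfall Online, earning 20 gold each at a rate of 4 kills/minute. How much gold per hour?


Gold per minute = 20 * 4 = 80
Gold per hour = 80 * 60 = 4800

4800 gold/hour


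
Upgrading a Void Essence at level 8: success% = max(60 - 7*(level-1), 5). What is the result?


raw_rate = 60 - 7 * (8 - 1)
= 60 - 7 * 7
= 60 - 49
= 11
Apply floor: max(11, 5) = 11%

11%


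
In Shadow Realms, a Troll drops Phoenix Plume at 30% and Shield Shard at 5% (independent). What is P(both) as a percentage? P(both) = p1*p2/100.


For independent events, P(both) = P(A) * P(B)
= 30% * 5%
= 150 / 100 %
= 1.5%

1.5%


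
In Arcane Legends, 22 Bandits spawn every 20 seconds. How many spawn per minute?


Spawns per minute = count * (60 / interval)
= 22 * (60 / 20)
= 22 * 3.0
= 66.0

66.0 per minute


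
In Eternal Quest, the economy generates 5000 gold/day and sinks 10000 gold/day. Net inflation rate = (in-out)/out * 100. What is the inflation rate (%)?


Net gold = 5000 - 10000 = -5000
Inflation rate = net / sunk * 100 = -5000 / 10000 * 100
= -0.5 * 100
= -50.00%

-50.00%


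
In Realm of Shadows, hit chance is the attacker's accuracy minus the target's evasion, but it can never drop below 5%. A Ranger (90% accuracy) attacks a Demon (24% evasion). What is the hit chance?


accuracy - evasion = 90 - 24 = 66
Apply floor: max(66, 5) = 66
Hit chance = 66%

66%


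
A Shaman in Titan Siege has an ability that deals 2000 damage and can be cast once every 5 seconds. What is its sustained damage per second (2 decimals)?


DPS = damage / cooldown
= 2000 / 5
= 400.00

400.00 DPS


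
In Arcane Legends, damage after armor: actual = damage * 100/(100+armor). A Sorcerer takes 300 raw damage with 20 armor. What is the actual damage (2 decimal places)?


actual = 300 * 100 / (100 + 20)
= 300 * 100 / 120
= 30000 / 120
= 250.00

250.00 damage


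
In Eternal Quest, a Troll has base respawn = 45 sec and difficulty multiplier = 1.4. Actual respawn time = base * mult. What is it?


Respawn time = base * multiplier
= 45 * 1.4
= 63.0 seconds

63.0 seconds


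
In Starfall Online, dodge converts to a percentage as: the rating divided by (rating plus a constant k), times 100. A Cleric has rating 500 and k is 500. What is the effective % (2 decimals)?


effective% = rating / (rating + k) * 100
= 500 / (500 + 500) * 100
= 500 / 1000 * 100
= 0.5 * 100
= 50.00%

50.00%


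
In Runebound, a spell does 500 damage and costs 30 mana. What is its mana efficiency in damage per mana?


Efficiency = damage / mana
= 500 / 30
= 16.67

16.67 dmg/mana


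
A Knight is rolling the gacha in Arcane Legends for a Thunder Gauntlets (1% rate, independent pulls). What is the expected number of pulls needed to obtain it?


Expected pulls for a geometric distribution = 1/p = 100 / rate%
= 100 / 1
= 100.0

100.0 pulls


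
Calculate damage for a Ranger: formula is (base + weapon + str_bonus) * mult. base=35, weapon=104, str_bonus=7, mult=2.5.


Sum base + weapon + str = 35 + 104 + 7 = 146
Multiply by 2.5:
146 * 2.5 = 365.0

365.0 damage


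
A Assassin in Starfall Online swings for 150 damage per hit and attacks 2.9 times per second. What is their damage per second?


DPS = damage * attack_speed
= 150 * 2.9
= 435.0

435.0 DPS


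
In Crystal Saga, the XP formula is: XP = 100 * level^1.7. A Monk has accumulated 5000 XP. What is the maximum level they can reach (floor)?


XP = 100 * level^1.7, so level = (XP / 100)^(1/1.7)
= (5000 / 100)^(1/1.7)
= 50.0^0.5882
= 9.9861
Floor: level = 9

level 9


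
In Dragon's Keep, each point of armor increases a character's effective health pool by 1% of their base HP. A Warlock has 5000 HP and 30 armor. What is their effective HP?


EHP = 5000 * (1 + 30/100)
= 5000 * (1 + 0.3)
= 5000 * 1.3
= 6500.0

6500.0 EHP


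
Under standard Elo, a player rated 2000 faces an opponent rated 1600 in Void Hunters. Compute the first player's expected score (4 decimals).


Elo expected score: Ea = 1/(1 + 10^((Rb-Ra)/400))
Rb - Ra = 1600 - 2000 = -400
(Rb-Ra)/400 = -400/400 = -1.0
10^-1.0 = 0.1
Ea = 1/(1 + 0.1) = 1/1.1 = 0.9091

0.9091


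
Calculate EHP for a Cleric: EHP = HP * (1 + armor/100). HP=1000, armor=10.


EHP = 1000 * (1 + 10/100)
= 1000 * (1 + 0.1)
= 1000 * 1.1
= 1100.0

1100.0 EHP


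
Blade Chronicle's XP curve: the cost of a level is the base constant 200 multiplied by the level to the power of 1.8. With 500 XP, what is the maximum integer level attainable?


XP = 200 * level^1.8, so level = (XP / 200)^(1/1.8)
= (500 / 200)^(1/1.8)
= 2.5^0.5556
= 1.6637
Floor: level = 1

level 1


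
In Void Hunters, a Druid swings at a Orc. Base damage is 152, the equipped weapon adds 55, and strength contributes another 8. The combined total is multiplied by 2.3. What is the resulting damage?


Sum base + weapon + str = 152 + 55 + 8 = 215
Multiply by 2.3:
215 * 2.3 = 494.5

494.5 damage


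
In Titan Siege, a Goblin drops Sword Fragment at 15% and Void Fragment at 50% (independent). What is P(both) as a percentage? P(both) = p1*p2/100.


For independent events, P(both) = P(A) * P(B)
= 15% * 50%
= 750 / 100 %
= 7.5%

7.5%


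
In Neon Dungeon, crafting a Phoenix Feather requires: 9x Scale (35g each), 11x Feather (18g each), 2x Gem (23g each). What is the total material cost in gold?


Cost breakdown:
  Scale: 9 * 35 = 315
  Feather: 11 * 18 = 198
  Gem: 2 * 23 = 46
Total = 315 + 198 + 46 = 559

559 gold


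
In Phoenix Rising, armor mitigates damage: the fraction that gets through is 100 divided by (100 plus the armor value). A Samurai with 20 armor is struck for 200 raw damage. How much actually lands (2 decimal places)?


actual = 200 * 100 / (100 + 20)
= 200 * 100 / 120
= 20000 / 120
= 166.67

166.67 damage


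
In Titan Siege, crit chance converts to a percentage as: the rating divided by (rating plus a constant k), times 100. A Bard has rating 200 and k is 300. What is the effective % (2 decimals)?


effective% = rating / (rating + k) * 100
= 200 / (200 + 300) * 100
= 200 / 500 * 100
= 0.4 * 100
= 40.00%

40.00%


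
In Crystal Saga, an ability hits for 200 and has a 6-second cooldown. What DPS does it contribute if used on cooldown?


DPS = damage / cooldown
= 200 / 6
= 33.33

33.33 DPS


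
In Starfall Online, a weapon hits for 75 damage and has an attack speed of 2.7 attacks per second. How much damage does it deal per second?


DPS = damage * attack_speed
= 75 * 2.7
= 202.5

202.5 DPS


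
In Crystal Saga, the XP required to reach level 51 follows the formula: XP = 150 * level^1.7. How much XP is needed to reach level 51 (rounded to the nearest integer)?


XP = 150 * level^1.7
Substitute level = 51:
XP = 150 * 51^1.7
= 150 * 799.5936
= 119939

119939 XP


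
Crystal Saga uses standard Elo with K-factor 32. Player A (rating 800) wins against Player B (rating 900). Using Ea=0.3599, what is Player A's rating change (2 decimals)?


Elo update: delta = K * (S - Ea), where S = 1 (wins)
S - Ea = 1 - 0.3599 = 0.6401
Rating change = 32 * 0.6401
= 20.48

20.48 rating points


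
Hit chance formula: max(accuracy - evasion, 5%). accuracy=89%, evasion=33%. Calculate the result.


accuracy - evasion = 89 - 33 = 56
Apply floor: max(56, 5) = 56
Hit chance = 56%

56%


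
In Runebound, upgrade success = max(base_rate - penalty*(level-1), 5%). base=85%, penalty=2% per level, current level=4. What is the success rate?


raw_rate = 85 - 2 * (4 - 1)
= 85 - 2 * 3
= 85 - 6
= 79
Apply floor: max(79, 5) = 79%

79%


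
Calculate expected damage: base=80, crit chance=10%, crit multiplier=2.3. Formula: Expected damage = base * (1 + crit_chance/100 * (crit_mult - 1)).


E[dmg] = base * (1 + crit_chance * (crit_mult - 1))
cc as decimal = 10/100 = 0.1
cm - 1 = 2.3 - 1 = 1.3
Bonus factor = 0.1 * 1.3 = 0.13
Total multiplier = 1 + 0.13 = 1.13
Expected damage = 80 * 1.13 = 90.40

90.40 damage


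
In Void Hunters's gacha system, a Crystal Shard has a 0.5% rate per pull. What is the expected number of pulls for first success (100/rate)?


Expected pulls for a geometric distribution = 1/p = 100 / rate%
= 100 / 0.5
= 200.0

200.0 pulls


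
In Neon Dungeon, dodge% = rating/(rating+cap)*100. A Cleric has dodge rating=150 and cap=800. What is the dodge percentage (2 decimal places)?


dodge% = 150 / (150 + 800) * 100
= 150 / 950 * 100
= 0.157895 * 100
= 15.79%

15.79%


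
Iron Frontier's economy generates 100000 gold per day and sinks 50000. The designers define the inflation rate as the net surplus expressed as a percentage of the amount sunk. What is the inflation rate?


Net gold = 100000 - 50000 = 50000
Inflation rate = net / sunk * 100 = 50000 / 50000 * 100
= 1.0 * 100
= 100.00%

100.00%


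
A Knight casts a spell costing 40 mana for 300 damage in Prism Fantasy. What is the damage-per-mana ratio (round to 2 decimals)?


Efficiency = damage / mana
= 300 / 40
= 7.50

7.50 dmg/mana


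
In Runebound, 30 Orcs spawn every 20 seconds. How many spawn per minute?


Spawns per minute = count * (60 / interval)
= 30 * (60 / 20)
= 30 * 3.0
= 90.0

90.0 per minute


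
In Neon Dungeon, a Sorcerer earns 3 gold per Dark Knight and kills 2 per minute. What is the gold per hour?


Gold per minute = 3 * 2 = 6
Gold per hour = 6 * 60 = 360

360 gold/hour


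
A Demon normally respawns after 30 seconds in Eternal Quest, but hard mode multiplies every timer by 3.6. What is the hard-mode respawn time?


Respawn time = base * multiplier
= 30 * 3.6
= 108.0 seconds

108.0 seconds


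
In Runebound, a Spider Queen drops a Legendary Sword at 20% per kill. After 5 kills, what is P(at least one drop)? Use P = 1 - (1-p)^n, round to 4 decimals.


P(at least one) = 1 - P(none) = 1 - (1-p)^n
p = 20/100 = 0.2
1 - p = 0.8
(1 - p)^5 = 0.8^5 = 0.327680
P(at least one) = 1 - 0.327680 = 0.6723

0.6723


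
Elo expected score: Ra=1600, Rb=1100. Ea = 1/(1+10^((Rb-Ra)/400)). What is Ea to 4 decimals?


Elo expected score: Ea = 1/(1 + 10^((Rb-Ra)/400))
Rb - Ra = 1100 - 1600 = -500
(Rb-Ra)/400 = -500/400 = -1.25
10^-1.25 = 0.056234
Ea = 1/(1 + 0.056234) = 1/1.056234 = 0.9468

0.9468


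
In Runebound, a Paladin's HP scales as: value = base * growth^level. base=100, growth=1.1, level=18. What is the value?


value = base * growth^level
= 100 * 1.1^18
= 100 * 5.559917
= 555.99

555.99 HP


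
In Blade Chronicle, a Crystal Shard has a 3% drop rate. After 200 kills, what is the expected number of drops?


Expected drops = kills * (drop_rate / 100)
= 200 * (3 / 100)
= 200 * 0.03
= 6.0

6.0 drops


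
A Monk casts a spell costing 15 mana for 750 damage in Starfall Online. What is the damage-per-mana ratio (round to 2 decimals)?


Efficiency = damage / mana
= 750 / 15
= 50.00

50.00 dmg/mana


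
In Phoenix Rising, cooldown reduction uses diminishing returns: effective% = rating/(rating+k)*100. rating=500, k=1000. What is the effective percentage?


effective% = rating / (rating + k) * 100
= 500 / (500 + 1000) * 100
= 500 / 1500 * 100
= 0.333333 * 100
= 33.33%

33.33%


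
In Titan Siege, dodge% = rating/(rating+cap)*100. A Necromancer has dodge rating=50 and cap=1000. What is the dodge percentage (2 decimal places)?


dodge% = 50 / (50 + 1000) * 100
= 50 / 1050 * 100
= 0.047619 * 100
= 4.76%

4.76%


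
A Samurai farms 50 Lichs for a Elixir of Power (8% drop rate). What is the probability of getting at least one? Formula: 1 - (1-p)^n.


P(at least one) = 1 - P(none) = 1 - (1-p)^n
p = 8/100 = 0.08
1 - p = 0.92
(1 - p)^50 = 0.92^50 = 0.015466
P(at least one) = 1 - 0.015466 = 0.9845

0.9845


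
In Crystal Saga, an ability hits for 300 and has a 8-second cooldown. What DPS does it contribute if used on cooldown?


DPS = damage / cooldown
= 300 / 8
= 37.50

37.50 DPS


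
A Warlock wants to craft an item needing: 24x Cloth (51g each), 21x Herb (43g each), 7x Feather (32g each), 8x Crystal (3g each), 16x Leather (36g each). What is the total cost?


Cost breakdown:
  Cloth: 24 * 51 = 1224
  Herb: 21 * 43 = 903
  Feather: 7 * 32 = 224
  Crystal: 8 * 3 = 24
  Leather: 16 * 36 = 576
Total = 1224 + 903 + 224 + 24 + 576 = 2951

2951 gold


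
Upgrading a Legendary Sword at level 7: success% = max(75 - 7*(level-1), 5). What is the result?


raw_rate = 75 - 7 * (7 - 1)
= 75 - 7 * 6
= 75 - 42
= 33
Apply floor: max(33, 5) = 33%

33%


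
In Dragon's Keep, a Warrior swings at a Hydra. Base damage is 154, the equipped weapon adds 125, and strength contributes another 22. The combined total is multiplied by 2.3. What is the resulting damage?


Sum base + weapon + str = 154 + 125 + 22 = 301
Multiply by 2.3:
301 * 2.3 = 692.3

692.3 damage


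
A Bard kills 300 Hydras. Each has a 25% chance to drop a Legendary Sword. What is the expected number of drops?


Expected drops = kills * (drop_rate / 100)
= 300 * (25 / 100)
= 300 * 0.25
= 75.0

75.0 drops


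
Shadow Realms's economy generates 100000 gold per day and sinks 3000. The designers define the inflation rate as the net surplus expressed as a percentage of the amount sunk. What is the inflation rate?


Net gold = 100000 - 3000 = 97000
Inflation rate = net / sunk * 100 = 97000 / 3000 * 100
= 32.333333 * 100
= 3233.33%

3233.33%


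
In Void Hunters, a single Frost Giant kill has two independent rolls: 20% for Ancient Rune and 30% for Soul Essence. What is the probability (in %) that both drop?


For independent events, P(both) = P(A) * P(B)
= 20% * 30%
= 600 / 100 %
= 6.0%

6.0%


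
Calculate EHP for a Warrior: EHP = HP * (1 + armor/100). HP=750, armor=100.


EHP = 750 * (1 + 100/100)
= 750 * (1 + 1.0)
= 750 * 2.0
= 1500.0

1500.0 EHP


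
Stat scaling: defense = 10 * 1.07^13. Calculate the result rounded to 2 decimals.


value = base * growth^level
= 10 * 1.07^13
= 10 * 2.409845
= 24.10

24.10 defense


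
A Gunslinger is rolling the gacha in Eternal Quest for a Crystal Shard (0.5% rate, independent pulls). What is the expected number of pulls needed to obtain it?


Expected pulls for a geometric distribution = 1/p = 100 / rate%
= 100 / 0.5
= 200.0

200.0 pulls


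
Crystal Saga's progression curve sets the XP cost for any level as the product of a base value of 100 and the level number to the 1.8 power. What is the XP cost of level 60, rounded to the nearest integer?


XP = 100 * level^1.8
Substitute level = 60:
XP = 100 * 60^1.8
= 100 * 1587.3484
= 158735

158735 XP


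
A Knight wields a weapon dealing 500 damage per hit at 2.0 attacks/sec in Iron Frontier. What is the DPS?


DPS = damage * attack_speed
= 500 * 2.0
= 1000.0

1000.0 DPS


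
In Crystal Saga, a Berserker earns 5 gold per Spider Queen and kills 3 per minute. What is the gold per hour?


Gold per minute = 5 * 3 = 15
Gold per hour = 15 * 60 = 900

900 gold/hour


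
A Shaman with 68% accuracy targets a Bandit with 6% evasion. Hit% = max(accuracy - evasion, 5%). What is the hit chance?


accuracy - evasion = 68 - 6 = 62
Apply floor: max(62, 5) = 62
Hit chance = 62%

62%


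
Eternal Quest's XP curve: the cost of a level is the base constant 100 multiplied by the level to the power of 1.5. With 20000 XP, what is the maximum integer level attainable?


XP = 100 * level^1.5, so level = (XP / 100)^(1/1.5)
= (20000 / 100)^(1/1.5)
= 200.0^0.6667
= 34.1995
Floor: level = 34

level 34


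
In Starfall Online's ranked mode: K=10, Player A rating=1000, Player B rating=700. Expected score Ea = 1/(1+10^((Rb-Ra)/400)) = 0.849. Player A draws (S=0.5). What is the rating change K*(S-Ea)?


Elo update: delta = K * (S - Ea), where S = 0.5 (draws)
S - Ea = 0.5 - 0.849 = -0.349
Rating change = 10 * -0.349
= -3.49

-3.49 rating points


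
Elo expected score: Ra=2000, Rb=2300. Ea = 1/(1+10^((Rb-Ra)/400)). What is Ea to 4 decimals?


Elo expected score: Ea = 1/(1 + 10^((Rb-Ra)/400))
Rb - Ra = 2300 - 2000 = 300
(Rb-Ra)/400 = 300/400 = 0.75
10^0.75 = 5.623413
Ea = 1/(1 + 5.623413) = 1/6.623413 = 0.1510

0.1510


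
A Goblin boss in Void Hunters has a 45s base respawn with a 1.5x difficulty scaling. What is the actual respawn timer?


Respawn time = base * multiplier
= 45 * 1.5
= 67.5 seconds

67.5 seconds


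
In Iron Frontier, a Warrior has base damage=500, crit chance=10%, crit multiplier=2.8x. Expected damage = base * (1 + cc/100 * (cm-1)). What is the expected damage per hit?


E[dmg] = base * (1 + crit_chance * (crit_mult - 1))
cc as decimal = 10/100 = 0.1
cm - 1 = 2.8 - 1 = 1.8
Bonus factor = 0.1 * 1.8 = 0.18
Total multiplier = 1 + 0.18 = 1.18
Expected damage = 500 * 1.18 = 590.00

590.00 damage


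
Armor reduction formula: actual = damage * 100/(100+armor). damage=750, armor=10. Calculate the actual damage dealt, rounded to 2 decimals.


actual = 750 * 100 / (100 + 10)
= 750 * 100 / 110
= 75000 / 110
= 681.82

681.82 damage


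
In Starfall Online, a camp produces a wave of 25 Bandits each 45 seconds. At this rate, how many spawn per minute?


Spawns per minute = count * (60 / interval)
= 25 * (60 / 45)
= 25 * 1.3333
= 33.33

33.33 per minute


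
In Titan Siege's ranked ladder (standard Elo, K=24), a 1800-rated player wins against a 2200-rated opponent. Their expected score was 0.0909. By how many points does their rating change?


Elo update: delta = K * (S - Ea), where S = 1 (wins)
S - Ea = 1 - 0.0909 = 0.9091
Rating change = 24 * 0.9091
= 21.82

21.82 rating points


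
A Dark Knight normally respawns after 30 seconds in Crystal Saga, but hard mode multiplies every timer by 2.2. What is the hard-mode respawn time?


Respawn time = base * multiplier
= 30 * 2.2
= 66.0 seconds

66.0 seconds


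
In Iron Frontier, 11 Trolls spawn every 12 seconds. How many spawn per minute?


Spawns per minute = count * (60 / interval)
= 11 * (60 / 12)
= 11 * 5.0
= 55.0

55.0 per minute


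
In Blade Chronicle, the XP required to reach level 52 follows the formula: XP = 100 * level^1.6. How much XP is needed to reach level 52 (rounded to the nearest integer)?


XP = 100 * level^1.6
Substitute level = 52:
XP = 100 * 52^1.6
= 100 * 556.6797
= 55668

55668 XP


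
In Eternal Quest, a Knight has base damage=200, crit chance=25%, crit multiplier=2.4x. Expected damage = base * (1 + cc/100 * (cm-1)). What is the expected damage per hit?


E[dmg] = base * (1 + crit_chance * (crit_mult - 1))
cc as decimal = 25/100 = 0.25
cm - 1 = 2.4 - 1 = 1.4
Bonus factor = 0.25 * 1.4 = 0.35
Total multiplier = 1 + 0.35 = 1.35
Expected damage = 200 * 1.35 = 270.00

270.00 damage


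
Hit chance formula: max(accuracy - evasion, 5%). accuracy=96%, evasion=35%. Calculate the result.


accuracy - evasion = 96 - 35 = 61
Apply floor: max(61, 5) = 61
Hit chance = 61%

61%


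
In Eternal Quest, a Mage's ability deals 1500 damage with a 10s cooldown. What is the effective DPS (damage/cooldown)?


DPS = damage / cooldown
= 1500 / 10
= 150.00

150.00 DPS


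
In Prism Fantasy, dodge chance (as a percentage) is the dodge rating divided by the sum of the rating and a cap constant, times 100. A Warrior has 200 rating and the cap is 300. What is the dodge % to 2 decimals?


dodge% = 200 / (200 + 300) * 100
= 200 / 500 * 100
= 0.4 * 100
= 40.00%

40.00%


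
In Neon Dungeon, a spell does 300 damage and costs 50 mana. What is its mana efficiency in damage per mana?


Efficiency = damage / mana
= 300 / 50
= 6.00

6.00 dmg/mana


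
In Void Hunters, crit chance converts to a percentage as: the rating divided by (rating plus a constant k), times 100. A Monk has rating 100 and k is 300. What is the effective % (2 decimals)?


effective% = rating / (rating + k) * 100
= 100 / (100 + 300) * 100
= 100 / 400 * 100
= 0.25 * 100
= 25.00%

25.00%


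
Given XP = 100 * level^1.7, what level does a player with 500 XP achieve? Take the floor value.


XP = 100 * level^1.7, so level = (XP / 100)^(1/1.7)
= (500 / 100)^(1/1.7)
= 5.0^0.5882
= 2.5773
Floor: level = 2

level 2


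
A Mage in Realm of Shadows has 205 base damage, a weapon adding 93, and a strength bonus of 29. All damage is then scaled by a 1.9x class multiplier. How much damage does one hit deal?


Sum base + weapon + str = 205 + 93 + 29 = 327
Multiply by 1.9:
327 * 1.9 = 621.3

621.3 damage


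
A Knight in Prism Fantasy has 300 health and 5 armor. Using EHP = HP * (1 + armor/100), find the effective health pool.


EHP = 300 * (1 + 5/100)
= 300 * (1 + 0.05)
= 300 * 1.05
= 315.0

315.0 EHP


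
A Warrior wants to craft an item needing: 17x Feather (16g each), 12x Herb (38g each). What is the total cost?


Cost breakdown:
  Feather: 17 * 16 = 272
  Herb: 12 * 38 = 456
Total = 272 + 456 = 728

728 gold


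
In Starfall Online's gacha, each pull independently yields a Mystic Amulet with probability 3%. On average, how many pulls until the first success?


Expected pulls for a geometric distribution = 1/p = 100 / rate%
= 100 / 3
= 33.33

33.33 pulls


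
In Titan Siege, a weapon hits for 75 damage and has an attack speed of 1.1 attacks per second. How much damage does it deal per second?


DPS = damage * attack_speed
= 75 * 1.1
= 82.5

82.5 DPS


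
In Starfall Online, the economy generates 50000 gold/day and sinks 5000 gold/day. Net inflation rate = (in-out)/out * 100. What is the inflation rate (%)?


Net gold = 50000 - 5000 = 45000
Inflation rate = net / sunk * 100 = 45000 / 5000 * 100
= 9.0 * 100
= 900.00%

900.00%


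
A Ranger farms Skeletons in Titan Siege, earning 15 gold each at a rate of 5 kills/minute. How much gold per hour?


Gold per minute = 15 * 5 = 75
Gold per hour = 75 * 60 = 4500

4500 gold/hour


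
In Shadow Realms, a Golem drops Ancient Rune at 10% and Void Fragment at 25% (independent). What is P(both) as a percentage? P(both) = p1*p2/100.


For independent events, P(both) = P(A) * P(B)
= 10% * 25%
= 250 / 100 %
= 2.5%

2.5%


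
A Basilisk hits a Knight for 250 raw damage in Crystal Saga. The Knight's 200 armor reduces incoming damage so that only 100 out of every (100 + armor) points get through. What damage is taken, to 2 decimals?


actual = 250 * 100 / (100 + 200)
= 250 * 100 / 300
= 25000 / 300
= 83.33

83.33 damage


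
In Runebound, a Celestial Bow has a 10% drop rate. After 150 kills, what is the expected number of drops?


Expected drops = kills * (drop_rate / 100)
= 150 * (10 / 100)
= 150 * 0.1
= 15.0

15.0 drops
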